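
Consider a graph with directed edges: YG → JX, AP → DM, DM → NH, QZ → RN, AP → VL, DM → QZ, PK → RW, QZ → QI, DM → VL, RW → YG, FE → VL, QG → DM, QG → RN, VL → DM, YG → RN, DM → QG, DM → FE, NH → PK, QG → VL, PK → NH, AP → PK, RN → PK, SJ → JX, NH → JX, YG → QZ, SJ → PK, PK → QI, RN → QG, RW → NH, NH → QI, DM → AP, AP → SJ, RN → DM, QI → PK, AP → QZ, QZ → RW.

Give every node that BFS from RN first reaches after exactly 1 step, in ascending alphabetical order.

DM, PK, QG

Level 0: RN
Level 1: DM, PK, QG
Level 2: AP, FE, NH, QI, QZ, RW, VL
Level 3: JX, SJ, YG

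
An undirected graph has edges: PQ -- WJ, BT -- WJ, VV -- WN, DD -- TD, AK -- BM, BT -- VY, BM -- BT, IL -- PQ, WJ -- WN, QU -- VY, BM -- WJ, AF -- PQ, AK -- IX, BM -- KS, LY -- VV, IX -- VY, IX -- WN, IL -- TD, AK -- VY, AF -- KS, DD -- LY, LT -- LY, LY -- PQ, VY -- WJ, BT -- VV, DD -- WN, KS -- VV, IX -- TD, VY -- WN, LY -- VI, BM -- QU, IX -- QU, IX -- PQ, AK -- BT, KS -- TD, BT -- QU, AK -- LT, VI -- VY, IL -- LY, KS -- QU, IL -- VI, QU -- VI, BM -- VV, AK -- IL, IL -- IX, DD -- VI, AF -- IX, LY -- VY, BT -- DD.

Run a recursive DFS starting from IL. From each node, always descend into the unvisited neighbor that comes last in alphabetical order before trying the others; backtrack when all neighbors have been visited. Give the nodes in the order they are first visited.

IL -> VI -> VY -> WN -> WJ -> PQ -> LY -> VV -> KS -> TD -> IX -> QU -> BT -> DD -> BM -> AK -> LT -> AF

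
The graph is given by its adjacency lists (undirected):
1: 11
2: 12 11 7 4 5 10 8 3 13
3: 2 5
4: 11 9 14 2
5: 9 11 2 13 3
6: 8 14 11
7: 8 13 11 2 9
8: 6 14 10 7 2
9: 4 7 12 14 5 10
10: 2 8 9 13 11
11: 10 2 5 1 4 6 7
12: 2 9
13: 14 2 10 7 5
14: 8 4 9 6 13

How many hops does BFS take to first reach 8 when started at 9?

2

Level 0: 9
Level 1: 4, 5, 7, 10, 12, 14
Level 2: 2, 3, 6, 8, 11, 13
Level 3: 1
8 first appears at level 2.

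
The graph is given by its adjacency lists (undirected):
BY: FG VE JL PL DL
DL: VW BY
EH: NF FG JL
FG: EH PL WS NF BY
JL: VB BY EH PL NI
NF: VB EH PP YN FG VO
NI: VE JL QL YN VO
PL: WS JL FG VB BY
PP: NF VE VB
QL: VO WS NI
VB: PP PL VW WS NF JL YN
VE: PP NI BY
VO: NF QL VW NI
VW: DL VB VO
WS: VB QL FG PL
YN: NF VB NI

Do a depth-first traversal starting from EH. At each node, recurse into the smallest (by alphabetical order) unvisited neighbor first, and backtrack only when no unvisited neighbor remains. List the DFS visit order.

Visit EH
EH → FG
FG → BY
BY → DL
DL → VW
VW → VB
VB → JL
JL → NI
NI → QL
QL → VO
VO → NF
NF → PP
PP → VE
NF → YN
QL → WS
WS → PL

EH, FG, BY, DL, VW, VB, JL, NI, QL, VO, NF, PP, VE, YN, WS, PL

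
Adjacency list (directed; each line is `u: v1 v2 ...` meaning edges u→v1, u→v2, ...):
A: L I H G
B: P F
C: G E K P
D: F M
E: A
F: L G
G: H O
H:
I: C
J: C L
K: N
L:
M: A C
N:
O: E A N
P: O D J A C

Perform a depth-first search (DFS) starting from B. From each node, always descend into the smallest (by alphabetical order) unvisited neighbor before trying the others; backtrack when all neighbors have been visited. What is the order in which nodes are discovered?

Visit B
B → F
F → G
G → H
G → O
O → A
A → I
I → C
C → E
C → K
K → N
C → P
P → D
D → M
P → J
J → L

B -> F -> G -> H -> O -> A -> I -> C -> E -> K -> N -> P -> D -> M -> J -> L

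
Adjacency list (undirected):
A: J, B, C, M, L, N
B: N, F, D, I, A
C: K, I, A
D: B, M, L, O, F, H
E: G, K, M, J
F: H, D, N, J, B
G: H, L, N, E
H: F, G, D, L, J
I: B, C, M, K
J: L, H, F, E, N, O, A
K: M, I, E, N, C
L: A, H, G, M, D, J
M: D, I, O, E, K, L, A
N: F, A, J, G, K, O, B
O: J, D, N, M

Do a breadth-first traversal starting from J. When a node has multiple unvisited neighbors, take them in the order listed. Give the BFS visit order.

Visit J; enqueue L, H, F, E, N, O, A → queue [L, H, F, E, N, O, A]
Visit L; enqueue G, M, D → queue [H, F, E, N, O, A, G, M, D]
Visit H → queue [F, E, N, O, A, G, M, D]
Visit F; enqueue B → queue [E, N, O, A, G, M, D, B]
Visit E; enqueue K → queue [N, O, A, G, M, D, B, K]
Visit N → queue [O, A, G, M, D, B, K]
Visit O → queue [A, G, M, D, B, K]
Visit A; enqueue C → queue [G, M, D, B, K, C]
Visit G → queue [M, D, B, K, C]
Visit M; enqueue I → queue [D, B, K, C, I]
Visit D → queue [B, K, C, I]
Visit B → queue [K, C, I]
Visit K → queue [C, I]
Visit C → queue [I]
Visit I → queue []

J L H F E N O A G M D B K C I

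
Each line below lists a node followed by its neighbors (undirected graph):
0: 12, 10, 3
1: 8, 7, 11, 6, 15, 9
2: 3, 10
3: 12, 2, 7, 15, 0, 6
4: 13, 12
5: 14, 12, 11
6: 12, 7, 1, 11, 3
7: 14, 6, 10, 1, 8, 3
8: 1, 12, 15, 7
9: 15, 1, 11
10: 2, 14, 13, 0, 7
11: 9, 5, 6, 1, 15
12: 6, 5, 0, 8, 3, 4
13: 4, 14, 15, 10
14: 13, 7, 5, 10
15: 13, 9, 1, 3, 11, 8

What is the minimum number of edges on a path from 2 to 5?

Level 0: 2
Level 1: 3, 10
Level 2: 0, 6, 7, 12, 13, 14, 15
Level 3: 1, 4, 5, 8, 9, 11
5 first appears at level 3.

3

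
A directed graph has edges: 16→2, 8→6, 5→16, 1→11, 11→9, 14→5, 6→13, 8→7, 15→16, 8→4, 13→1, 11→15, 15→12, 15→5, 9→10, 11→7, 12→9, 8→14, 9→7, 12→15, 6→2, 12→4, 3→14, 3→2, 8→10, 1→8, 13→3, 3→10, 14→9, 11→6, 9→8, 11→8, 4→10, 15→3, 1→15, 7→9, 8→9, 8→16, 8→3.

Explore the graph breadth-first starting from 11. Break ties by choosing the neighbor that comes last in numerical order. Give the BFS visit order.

11 15 9 8 7 6 16 12 5 3 10 14 4 13 2 1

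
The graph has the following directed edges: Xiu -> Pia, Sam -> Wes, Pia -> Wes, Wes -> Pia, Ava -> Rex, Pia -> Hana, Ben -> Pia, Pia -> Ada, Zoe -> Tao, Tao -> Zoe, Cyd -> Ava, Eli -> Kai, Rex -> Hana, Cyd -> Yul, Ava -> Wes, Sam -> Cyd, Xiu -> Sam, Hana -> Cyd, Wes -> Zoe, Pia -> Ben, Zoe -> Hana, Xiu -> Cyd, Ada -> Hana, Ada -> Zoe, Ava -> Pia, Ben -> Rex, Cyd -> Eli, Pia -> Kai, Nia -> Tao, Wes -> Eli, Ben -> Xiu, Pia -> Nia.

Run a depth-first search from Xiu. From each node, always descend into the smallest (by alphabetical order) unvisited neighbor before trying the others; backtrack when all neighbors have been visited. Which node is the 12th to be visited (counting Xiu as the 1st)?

Nia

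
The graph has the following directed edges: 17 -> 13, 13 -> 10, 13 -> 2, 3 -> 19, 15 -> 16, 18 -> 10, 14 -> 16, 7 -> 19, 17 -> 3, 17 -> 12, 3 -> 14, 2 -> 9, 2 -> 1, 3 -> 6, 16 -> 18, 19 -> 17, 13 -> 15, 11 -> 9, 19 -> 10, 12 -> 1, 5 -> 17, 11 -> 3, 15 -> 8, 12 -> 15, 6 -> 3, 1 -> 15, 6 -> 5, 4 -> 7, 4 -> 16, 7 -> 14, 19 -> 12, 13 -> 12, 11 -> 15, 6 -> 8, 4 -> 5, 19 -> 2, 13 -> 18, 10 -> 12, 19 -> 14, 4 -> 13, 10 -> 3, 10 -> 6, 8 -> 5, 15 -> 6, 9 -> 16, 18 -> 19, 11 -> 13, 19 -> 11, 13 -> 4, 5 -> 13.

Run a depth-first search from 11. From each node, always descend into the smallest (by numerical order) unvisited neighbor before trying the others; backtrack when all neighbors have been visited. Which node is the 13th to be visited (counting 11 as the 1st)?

12

Visit 11
11 → 3
3 → 6
6 → 5
5 → 13
13 → 2
2 → 1
1 → 15
15 → 8
15 → 16
16 → 18
18 → 10
10 → 12
18 → 19
19 → 14
19 → 17
2 → 9
13 → 4
4 → 7

Visit order: 11, 3, 6, 5, 13, 2, 1, 15, 8, 16, 18, 10, 12, 19, 14, 17, 9, 4, 7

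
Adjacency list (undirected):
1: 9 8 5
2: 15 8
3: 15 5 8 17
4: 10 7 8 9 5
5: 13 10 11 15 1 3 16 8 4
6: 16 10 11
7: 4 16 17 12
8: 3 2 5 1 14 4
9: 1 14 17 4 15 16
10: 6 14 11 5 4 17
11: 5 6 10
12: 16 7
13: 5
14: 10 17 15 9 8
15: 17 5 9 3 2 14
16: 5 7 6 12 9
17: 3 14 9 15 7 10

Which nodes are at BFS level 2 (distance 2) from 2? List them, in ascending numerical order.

1, 3, 4, 5, 9, 14, 17

Level 0: 2
Level 1: 8, 15
Level 2: 1, 3, 4, 5, 9, 14, 17
Level 3: 7, 10, 11, 13, 16
Level 4: 6, 12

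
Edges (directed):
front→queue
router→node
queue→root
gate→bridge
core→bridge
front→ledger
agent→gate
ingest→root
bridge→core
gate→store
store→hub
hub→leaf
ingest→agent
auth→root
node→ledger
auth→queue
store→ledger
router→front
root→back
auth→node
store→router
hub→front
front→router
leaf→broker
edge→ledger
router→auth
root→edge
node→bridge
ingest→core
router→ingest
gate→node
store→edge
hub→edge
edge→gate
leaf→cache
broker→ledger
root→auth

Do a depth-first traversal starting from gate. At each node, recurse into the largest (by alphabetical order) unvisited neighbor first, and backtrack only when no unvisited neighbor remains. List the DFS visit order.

gate → store → router → node → ledger → bridge → core → ingest → root → edge → back → auth → queue → agent → front → hub → leaf → cache → broker

Visit gate
gate → store
store → router
router → node
node → ledger
node → bridge
bridge → core
router → ingest
ingest → root
root → edge
root → back
root → auth
auth → queue
ingest → agent
router → front
store → hub
hub → leaf
leaf → cache
leaf → broker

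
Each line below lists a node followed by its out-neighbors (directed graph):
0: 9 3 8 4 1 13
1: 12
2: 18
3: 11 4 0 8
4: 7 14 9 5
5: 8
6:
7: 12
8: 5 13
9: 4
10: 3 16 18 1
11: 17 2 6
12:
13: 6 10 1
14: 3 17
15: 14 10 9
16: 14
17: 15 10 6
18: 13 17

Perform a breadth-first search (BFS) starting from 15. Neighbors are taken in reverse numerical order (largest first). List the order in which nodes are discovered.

15 14 10 9 17 3 18 16 1 4 6 11 8 0 13 12 7 5 2

Visit 15; enqueue 14, 10, 9 → queue [14, 10, 9]
Visit 14; enqueue 17, 3 → queue [10, 9, 17, 3]
Visit 10; enqueue 18, 16, 1 → queue [9, 17, 3, 18, 16, 1]
Visit 9; enqueue 4 → queue [17, 3, 18, 16, 1, 4]
Visit 17; enqueue 6 → queue [3, 18, 16, 1, 4, 6]
Visit 3; enqueue 11, 8, 0 → queue [18, 16, 1, 4, 6, 11, 8, 0]
Visit 18; enqueue 13 → queue [16, 1, 4, 6, 11, 8, 0, 13]
Visit 16 → queue [1, 4, 6, 11, 8, 0, 13]
Visit 1; enqueue 12 → queue [4, 6, 11, 8, 0, 13, 12]
Visit 4; enqueue 7, 5 → queue [6, 11, 8, 0, 13, 12, 7, 5]
Visit 6 → queue [11, 8, 0, 13, 12, 7, 5]
Visit 11; enqueue 2 → queue [8, 0, 13, 12, 7, 5, 2]
Visit 8 → queue [0, 13, 12, 7, 5, 2]
Visit 0 → queue [13, 12, 7, 5, 2]
Visit 13 → queue [12, 7, 5, 2]
Visit 12 → queue [7, 5, 2]
Visit 7 → queue [5, 2]
Visit 5 → queue [2]
Visit 2 → queue []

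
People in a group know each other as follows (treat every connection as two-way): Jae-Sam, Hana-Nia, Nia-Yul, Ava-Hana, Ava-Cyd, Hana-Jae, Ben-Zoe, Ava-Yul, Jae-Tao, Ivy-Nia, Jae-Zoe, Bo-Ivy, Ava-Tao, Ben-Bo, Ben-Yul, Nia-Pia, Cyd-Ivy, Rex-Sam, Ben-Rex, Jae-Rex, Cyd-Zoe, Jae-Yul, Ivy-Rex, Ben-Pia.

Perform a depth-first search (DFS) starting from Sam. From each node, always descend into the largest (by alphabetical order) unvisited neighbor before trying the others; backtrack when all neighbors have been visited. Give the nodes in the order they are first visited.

Sam, Rex, Jae, Zoe, Cyd, Ivy, Nia, Yul, Ben, Pia, Bo, Ava, Tao, Hana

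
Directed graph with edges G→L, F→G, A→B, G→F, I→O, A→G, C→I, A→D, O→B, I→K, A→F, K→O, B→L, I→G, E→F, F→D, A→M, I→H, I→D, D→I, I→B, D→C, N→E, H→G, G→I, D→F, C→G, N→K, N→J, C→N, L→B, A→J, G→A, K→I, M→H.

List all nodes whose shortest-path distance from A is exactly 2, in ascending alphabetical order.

C, H, I, L

Level 0: A
Level 1: B, D, F, G, J, M
Level 2: C, H, I, L
Level 3: K, N, O
Level 4: E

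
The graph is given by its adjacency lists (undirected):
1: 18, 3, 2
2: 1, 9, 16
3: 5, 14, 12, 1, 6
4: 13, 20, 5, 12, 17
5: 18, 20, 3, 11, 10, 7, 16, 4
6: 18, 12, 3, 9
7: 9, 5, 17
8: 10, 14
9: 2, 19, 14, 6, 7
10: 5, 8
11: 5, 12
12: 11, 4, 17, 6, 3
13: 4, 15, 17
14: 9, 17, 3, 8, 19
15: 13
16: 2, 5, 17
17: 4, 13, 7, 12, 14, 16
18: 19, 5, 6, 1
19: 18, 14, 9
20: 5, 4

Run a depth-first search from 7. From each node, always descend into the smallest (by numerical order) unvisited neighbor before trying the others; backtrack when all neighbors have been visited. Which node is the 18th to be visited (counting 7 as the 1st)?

Visit 7
7 → 5
5 → 3
3 → 1
1 → 2
2 → 9
9 → 6
6 → 12
12 → 4
4 → 13
13 → 15
13 → 17
17 → 14
14 → 8
8 → 10
14 → 19
19 → 18
17 → 16
4 → 20
12 → 11

Visit order: 7, 5, 3, 1, 2, 9, 6, 12, 4, 13, 15, 17, 14, 8, 10, 19, 18, 16, 20, 11

16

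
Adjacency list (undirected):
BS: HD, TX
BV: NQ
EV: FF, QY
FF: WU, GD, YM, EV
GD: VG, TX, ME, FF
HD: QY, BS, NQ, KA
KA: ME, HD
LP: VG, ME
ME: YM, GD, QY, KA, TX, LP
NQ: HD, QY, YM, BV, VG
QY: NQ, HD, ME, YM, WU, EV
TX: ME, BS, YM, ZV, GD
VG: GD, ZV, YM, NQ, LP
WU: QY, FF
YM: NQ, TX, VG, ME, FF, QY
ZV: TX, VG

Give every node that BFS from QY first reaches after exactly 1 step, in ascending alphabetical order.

EV, HD, ME, NQ, WU, YM

Level 0: QY
Level 1: EV, HD, ME, NQ, WU, YM
Level 2: BS, BV, FF, GD, KA, LP, TX, VG
Level 3: ZV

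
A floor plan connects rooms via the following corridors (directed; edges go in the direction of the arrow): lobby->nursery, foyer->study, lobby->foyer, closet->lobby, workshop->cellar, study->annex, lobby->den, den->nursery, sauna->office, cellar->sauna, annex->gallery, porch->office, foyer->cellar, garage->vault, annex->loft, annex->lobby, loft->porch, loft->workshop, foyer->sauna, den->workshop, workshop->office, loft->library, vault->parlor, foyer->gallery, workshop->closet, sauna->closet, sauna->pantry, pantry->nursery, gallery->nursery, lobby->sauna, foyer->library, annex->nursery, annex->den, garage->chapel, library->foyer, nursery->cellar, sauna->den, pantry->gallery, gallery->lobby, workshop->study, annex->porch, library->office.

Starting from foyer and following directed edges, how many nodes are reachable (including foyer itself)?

16

BFS from foyer visits: foyer, study, sauna, library, gallery, cellar, annex, pantry, office, den, closet, nursery, lobby, porch, loft, workshop
Reachable nodes: 16 of 20 total.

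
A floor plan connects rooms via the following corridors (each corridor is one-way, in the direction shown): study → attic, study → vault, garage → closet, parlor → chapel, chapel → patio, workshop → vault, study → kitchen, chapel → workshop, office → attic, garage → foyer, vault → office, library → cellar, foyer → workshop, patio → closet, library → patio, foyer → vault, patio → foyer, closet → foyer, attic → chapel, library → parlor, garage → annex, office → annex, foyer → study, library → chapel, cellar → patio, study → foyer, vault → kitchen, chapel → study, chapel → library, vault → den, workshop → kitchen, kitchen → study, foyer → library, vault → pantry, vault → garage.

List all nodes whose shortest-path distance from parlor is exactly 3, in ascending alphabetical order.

attic, cellar, closet, foyer, kitchen, vault

Level 0: parlor
Level 1: chapel
Level 2: library, patio, study, workshop
Level 3: attic, cellar, closet, foyer, kitchen, vault
Level 4: den, garage, office, pantry
Level 5: annex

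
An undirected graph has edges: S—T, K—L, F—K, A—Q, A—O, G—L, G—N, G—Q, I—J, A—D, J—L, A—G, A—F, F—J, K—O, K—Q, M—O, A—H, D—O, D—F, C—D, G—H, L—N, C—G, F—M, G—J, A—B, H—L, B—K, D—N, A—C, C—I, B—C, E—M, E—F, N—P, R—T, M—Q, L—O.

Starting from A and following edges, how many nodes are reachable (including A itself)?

BFS from A visits: A, B, C, D, F, G, H, O, Q, K, I, N, E, J, M, L, P
Reachable nodes: 17 of 20 total.

17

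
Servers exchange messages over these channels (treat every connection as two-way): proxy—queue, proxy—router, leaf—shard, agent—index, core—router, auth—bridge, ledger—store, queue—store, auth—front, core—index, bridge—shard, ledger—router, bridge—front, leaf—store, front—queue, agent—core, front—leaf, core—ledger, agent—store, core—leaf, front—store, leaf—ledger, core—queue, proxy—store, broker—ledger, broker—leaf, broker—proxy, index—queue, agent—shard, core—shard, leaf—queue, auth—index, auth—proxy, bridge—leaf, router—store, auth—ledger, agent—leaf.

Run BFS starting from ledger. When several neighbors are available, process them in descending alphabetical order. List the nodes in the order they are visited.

Visit ledger; enqueue store, router, leaf, core, broker, auth → queue [store, router, leaf, core, broker, auth]
Visit store; enqueue queue, proxy, front, agent → queue [router, leaf, core, broker, auth, queue, proxy, front, agent]
Visit router → queue [leaf, core, broker, auth, queue, proxy, front, agent]
Visit leaf; enqueue shard, bridge → queue [core, broker, auth, queue, proxy, front, agent, shard, bridge]
Visit core; enqueue index → queue [broker, auth, queue, proxy, front, agent, shard, bridge, index]
Visit broker → queue [auth, queue, proxy, front, agent, shard, bridge, index]
Visit auth → queue [queue, proxy, front, agent, shard, bridge, index]
Visit queue → queue [proxy, front, agent, shard, bridge, index]
Visit proxy → queue [front, agent, shard, bridge, index]
Visit front → queue [agent, shard, bridge, index]
Visit agent → queue [shard, bridge, index]
Visit shard → queue [bridge, index]
Visit bridge → queue [index]
Visit index → queue []

ledger -> store -> router -> leaf -> core -> broker -> auth -> queue -> proxy -> front -> agent -> shard -> bridge -> index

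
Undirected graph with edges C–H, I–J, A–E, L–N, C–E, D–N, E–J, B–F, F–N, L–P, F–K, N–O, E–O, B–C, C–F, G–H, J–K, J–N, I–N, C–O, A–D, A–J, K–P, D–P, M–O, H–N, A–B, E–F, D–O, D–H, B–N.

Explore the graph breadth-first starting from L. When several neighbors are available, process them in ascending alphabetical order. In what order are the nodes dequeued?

L N P B D F H I J O K A C E G M

Visit L; enqueue N, P → queue [N, P]
Visit N; enqueue B, D, F, H, I, J, O → queue [P, B, D, F, H, I, J, O]
Visit P; enqueue K → queue [B, D, F, H, I, J, O, K]
Visit B; enqueue A, C → queue [D, F, H, I, J, O, K, A, C]
Visit D → queue [F, H, I, J, O, K, A, C]
Visit F; enqueue E → queue [H, I, J, O, K, A, C, E]
Visit H; enqueue G → queue [I, J, O, K, A, C, E, G]
Visit I → queue [J, O, K, A, C, E, G]
Visit J → queue [O, K, A, C, E, G]
Visit O; enqueue M → queue [K, A, C, E, G, M]
Visit K → queue [A, C, E, G, M]
Visit A → queue [C, E, G, M]
Visit C → queue [E, G, M]
Visit E → queue [G, M]
Visit G → queue [M]
Visit M → queue []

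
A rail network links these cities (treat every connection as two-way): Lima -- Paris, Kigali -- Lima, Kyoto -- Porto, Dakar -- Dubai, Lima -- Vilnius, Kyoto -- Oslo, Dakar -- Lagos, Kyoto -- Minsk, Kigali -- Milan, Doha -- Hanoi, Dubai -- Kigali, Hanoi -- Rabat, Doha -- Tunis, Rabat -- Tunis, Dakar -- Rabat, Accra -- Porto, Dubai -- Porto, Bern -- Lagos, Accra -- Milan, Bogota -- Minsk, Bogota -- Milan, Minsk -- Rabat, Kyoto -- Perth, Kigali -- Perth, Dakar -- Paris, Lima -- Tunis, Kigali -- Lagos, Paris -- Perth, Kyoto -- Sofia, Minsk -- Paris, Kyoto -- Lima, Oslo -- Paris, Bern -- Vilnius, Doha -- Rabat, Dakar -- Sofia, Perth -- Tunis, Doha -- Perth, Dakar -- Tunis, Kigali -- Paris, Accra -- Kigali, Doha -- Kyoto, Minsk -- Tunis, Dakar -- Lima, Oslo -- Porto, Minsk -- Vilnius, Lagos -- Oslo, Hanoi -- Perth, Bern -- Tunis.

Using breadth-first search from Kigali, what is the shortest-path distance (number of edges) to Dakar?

Level 0: Kigali
Level 1: Accra, Dubai, Lagos, Lima, Milan, Paris, Perth
Level 2: Bern, Bogota, Dakar, Doha, Hanoi, Kyoto, Minsk, Oslo, Porto, Tunis, Vilnius
Level 3: Rabat, Sofia
Dakar first appears at level 2.

2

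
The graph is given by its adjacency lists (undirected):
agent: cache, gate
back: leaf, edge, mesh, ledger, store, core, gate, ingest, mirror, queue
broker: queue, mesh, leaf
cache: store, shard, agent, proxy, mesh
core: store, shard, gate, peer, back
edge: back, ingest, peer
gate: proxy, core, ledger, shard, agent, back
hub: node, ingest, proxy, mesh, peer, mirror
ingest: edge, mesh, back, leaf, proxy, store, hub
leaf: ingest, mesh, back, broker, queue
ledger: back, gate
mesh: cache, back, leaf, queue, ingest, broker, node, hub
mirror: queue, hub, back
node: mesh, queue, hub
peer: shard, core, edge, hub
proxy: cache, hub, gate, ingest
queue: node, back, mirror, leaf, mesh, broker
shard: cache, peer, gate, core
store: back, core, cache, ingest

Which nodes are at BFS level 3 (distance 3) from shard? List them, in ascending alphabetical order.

Level 0: shard
Level 1: cache, core, gate, peer
Level 2: agent, back, edge, hub, ledger, mesh, proxy, store
Level 3: broker, ingest, leaf, mirror, node, queue

broker, ingest, leaf, mirror, node, queue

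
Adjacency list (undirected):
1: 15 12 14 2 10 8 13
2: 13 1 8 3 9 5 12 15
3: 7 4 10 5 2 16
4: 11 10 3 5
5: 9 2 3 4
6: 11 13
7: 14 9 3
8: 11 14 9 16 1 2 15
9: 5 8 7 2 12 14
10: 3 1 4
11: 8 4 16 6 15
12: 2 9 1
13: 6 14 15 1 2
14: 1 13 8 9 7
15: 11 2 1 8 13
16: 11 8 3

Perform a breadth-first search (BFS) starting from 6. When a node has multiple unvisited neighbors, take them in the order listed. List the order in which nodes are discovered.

Visit 6; enqueue 11, 13 → queue [11, 13]
Visit 11; enqueue 8, 4, 16, 15 → queue [13, 8, 4, 16, 15]
Visit 13; enqueue 14, 1, 2 → queue [8, 4, 16, 15, 14, 1, 2]
Visit 8; enqueue 9 → queue [4, 16, 15, 14, 1, 2, 9]
Visit 4; enqueue 10, 3, 5 → queue [16, 15, 14, 1, 2, 9, 10, 3, 5]
Visit 16 → queue [15, 14, 1, 2, 9, 10, 3, 5]
Visit 15 → queue [14, 1, 2, 9, 10, 3, 5]
Visit 14; enqueue 7 → queue [1, 2, 9, 10, 3, 5, 7]
Visit 1; enqueue 12 → queue [2, 9, 10, 3, 5, 7, 12]
Visit 2 → queue [9, 10, 3, 5, 7, 12]
Visit 9 → queue [10, 3, 5, 7, 12]
Visit 10 → queue [3, 5, 7, 12]
Visit 3 → queue [5, 7, 12]
Visit 5 → queue [7, 12]
Visit 7 → queue [12]
Visit 12 → queue []

6, 11, 13, 8, 4, 16, 15, 14, 1, 2, 9, 10, 3, 5, 7, 12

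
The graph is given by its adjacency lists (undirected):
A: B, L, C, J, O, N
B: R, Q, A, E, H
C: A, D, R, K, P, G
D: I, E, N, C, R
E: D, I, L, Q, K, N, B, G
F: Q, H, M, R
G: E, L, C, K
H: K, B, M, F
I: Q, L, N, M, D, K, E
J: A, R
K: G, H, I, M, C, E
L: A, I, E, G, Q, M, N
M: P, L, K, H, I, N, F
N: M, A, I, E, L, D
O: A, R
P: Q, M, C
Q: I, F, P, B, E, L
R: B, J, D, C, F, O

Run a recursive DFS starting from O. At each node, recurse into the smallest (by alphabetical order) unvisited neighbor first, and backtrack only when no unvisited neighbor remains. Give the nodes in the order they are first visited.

O, A, B, E, D, C, G, K, H, F, M, I, L, N, Q, P, R, J

Visit O
O → A
A → B
B → E
E → D
D → C
C → G
G → K
K → H
H → F
F → M
M → I
I → L
L → N
L → Q
Q → P
F → R
R → J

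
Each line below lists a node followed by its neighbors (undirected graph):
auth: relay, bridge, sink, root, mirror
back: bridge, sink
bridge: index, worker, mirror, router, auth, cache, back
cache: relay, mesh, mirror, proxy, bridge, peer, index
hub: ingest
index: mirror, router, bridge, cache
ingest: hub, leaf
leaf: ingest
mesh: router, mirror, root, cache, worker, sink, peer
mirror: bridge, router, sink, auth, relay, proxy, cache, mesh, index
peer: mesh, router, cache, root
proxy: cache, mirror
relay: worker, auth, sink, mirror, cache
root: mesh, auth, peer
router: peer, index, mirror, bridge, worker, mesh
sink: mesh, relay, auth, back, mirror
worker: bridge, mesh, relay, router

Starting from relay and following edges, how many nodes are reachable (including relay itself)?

BFS from relay visits: relay, worker, sink, mirror, cache, auth, router, mesh, bridge, back, proxy, index, peer, root
Reachable nodes: 14 of 17 total.

14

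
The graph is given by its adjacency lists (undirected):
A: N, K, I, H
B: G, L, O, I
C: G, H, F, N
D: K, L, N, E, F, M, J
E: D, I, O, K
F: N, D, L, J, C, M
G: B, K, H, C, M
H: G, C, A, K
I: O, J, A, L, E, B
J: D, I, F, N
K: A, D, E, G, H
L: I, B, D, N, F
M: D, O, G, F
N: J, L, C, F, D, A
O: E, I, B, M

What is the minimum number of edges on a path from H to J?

3

Level 0: H
Level 1: A, C, G, K
Level 2: B, D, E, F, I, M, N
Level 3: J, L, O
J first appears at level 3.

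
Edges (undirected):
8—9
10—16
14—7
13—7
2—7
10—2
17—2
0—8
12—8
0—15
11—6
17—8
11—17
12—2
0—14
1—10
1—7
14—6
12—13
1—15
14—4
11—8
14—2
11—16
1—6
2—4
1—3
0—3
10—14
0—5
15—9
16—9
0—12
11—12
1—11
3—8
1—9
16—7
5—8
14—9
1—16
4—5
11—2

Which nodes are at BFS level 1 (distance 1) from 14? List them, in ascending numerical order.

Level 0: 14
Level 1: 0, 2, 4, 6, 7, 9, 10
Level 2: 1, 3, 5, 8, 11, 12, 13, 15, 16, 17

0, 2, 4, 6, 7, 9, 10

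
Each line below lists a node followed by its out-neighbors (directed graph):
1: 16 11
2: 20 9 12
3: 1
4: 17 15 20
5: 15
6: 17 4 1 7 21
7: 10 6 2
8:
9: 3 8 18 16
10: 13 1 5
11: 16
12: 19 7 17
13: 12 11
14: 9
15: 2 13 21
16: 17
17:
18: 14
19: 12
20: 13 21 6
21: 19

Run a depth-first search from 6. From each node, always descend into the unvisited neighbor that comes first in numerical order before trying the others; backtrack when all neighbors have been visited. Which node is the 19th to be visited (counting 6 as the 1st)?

Visit 6
6 → 1
1 → 11
11 → 16
16 → 17
6 → 4
4 → 15
15 → 2
2 → 9
9 → 3
9 → 8
9 → 18
18 → 14
2 → 12
12 → 7
7 → 10
10 → 5
10 → 13
12 → 19
2 → 20
20 → 21

Visit order: 6, 1, 11, 16, 17, 4, 15, 2, 9, 3, 8, 18, 14, 12, 7, 10, 5, 13, 19, 20, 21

19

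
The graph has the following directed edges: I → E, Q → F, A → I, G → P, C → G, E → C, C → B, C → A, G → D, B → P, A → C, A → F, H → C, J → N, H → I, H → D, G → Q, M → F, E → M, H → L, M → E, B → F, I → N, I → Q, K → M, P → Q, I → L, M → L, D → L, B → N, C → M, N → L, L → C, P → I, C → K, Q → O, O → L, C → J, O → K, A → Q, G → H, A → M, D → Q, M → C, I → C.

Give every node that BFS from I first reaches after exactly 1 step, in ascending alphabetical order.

C, E, L, N, Q

Level 0: I
Level 1: C, E, L, N, Q
Level 2: A, B, F, G, J, K, M, O
Level 3: D, H, P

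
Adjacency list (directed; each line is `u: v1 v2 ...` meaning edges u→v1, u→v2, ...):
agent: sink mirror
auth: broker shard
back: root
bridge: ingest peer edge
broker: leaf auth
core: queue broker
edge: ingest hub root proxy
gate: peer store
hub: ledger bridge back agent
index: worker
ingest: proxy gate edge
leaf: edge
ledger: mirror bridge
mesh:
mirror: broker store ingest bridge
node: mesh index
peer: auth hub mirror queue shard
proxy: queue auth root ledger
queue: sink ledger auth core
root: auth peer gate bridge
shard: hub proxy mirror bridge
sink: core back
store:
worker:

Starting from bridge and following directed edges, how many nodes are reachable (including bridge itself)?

BFS from bridge visits: bridge, ingest, peer, edge, proxy, gate, auth, hub, mirror, queue, shard, root, ledger, store, broker, back, agent, sink, core, leaf
Reachable nodes: 20 of 24 total.

20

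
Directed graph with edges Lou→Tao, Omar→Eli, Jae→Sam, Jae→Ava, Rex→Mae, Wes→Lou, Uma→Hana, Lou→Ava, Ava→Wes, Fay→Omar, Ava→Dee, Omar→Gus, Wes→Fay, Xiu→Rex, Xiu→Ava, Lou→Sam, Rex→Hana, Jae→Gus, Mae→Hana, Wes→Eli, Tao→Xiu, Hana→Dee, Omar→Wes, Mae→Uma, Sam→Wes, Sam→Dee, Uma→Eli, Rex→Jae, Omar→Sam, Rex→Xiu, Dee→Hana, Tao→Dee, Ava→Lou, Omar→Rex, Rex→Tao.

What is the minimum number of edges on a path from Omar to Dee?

2

Level 0: Omar
Level 1: Eli, Gus, Rex, Sam, Wes
Level 2: Dee, Fay, Hana, Jae, Lou, Mae, Tao, Xiu
Level 3: Ava, Uma
Dee first appears at level 2.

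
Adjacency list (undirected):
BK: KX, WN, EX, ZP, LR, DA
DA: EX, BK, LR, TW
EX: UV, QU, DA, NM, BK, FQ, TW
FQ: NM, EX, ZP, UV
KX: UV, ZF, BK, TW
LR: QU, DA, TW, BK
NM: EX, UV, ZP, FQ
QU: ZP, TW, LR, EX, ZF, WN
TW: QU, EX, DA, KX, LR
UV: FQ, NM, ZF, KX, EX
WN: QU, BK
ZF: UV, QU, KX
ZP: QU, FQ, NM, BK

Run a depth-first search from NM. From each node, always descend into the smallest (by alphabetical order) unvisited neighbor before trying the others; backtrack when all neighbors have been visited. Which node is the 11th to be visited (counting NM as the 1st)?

Visit NM
NM → EX
EX → BK
BK → DA
DA → LR
LR → QU
QU → TW
TW → KX
KX → UV
UV → FQ
FQ → ZP
UV → ZF
QU → WN

Visit order: NM, EX, BK, DA, LR, QU, TW, KX, UV, FQ, ZP, ZF, WN

ZP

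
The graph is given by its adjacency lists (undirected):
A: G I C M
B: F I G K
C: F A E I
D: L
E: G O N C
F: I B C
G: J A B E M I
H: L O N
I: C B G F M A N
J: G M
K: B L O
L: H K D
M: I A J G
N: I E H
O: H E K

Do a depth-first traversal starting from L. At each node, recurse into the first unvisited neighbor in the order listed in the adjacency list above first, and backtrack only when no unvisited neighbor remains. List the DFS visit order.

Visit L
L → H
H → O
O → E
E → G
G → J
J → M
M → I
I → C
C → F
F → B
B → K
C → A
I → N
L → D

L, H, O, E, G, J, M, I, C, F, B, K, A, N, D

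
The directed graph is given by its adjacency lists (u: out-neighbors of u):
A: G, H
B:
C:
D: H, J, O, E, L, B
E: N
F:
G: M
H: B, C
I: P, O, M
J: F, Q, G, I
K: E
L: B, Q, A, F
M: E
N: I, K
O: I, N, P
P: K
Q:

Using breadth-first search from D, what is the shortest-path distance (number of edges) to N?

Level 0: D
Level 1: B, E, H, J, L, O
Level 2: A, C, F, G, I, N, P, Q
Level 3: K, M
N first appears at level 2.

2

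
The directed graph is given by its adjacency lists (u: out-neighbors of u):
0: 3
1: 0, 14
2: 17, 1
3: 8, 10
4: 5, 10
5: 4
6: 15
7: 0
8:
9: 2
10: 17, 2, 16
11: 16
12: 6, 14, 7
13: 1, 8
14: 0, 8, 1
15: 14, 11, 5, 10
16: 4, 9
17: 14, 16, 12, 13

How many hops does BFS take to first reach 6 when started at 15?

4

Level 0: 15
Level 1: 5, 10, 11, 14
Level 2: 0, 1, 2, 4, 8, 16, 17
Level 3: 3, 9, 12, 13
Level 4: 6, 7
6 first appears at level 4.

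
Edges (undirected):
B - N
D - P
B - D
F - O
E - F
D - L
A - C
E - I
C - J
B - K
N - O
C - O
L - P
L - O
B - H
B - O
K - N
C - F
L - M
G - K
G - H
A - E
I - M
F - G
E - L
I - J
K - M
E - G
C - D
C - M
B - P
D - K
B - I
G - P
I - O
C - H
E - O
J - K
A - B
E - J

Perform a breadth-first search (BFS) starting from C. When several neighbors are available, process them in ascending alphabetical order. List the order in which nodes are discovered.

Visit C; enqueue A, D, F, H, J, M, O → queue [A, D, F, H, J, M, O]
Visit A; enqueue B, E → queue [D, F, H, J, M, O, B, E]
Visit D; enqueue K, L, P → queue [F, H, J, M, O, B, E, K, L, P]
Visit F; enqueue G → queue [H, J, M, O, B, E, K, L, P, G]
Visit H → queue [J, M, O, B, E, K, L, P, G]
Visit J; enqueue I → queue [M, O, B, E, K, L, P, G, I]
Visit M → queue [O, B, E, K, L, P, G, I]
Visit O; enqueue N → queue [B, E, K, L, P, G, I, N]
Visit B → queue [E, K, L, P, G, I, N]
Visit E → queue [K, L, P, G, I, N]
Visit K → queue [L, P, G, I, N]
Visit L → queue [P, G, I, N]
Visit P → queue [G, I, N]
Visit G → queue [I, N]
Visit I → queue [N]
Visit N → queue []

C A D F H J M O B E K L P G I N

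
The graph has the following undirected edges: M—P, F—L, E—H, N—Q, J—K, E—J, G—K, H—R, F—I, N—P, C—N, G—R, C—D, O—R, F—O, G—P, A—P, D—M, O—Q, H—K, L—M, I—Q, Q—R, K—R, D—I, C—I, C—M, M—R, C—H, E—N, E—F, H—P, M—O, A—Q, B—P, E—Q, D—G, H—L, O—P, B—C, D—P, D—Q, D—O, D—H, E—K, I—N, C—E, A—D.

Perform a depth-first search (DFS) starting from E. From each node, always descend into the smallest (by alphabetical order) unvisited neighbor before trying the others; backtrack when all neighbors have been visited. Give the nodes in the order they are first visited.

E C B P A D G K H L F I N Q O M R J

Visit E
E → C
C → B
B → P
P → A
A → D
D → G
G → K
K → H
H → L
L → F
F → I
I → N
N → Q
Q → O
O → M
M → R
K → J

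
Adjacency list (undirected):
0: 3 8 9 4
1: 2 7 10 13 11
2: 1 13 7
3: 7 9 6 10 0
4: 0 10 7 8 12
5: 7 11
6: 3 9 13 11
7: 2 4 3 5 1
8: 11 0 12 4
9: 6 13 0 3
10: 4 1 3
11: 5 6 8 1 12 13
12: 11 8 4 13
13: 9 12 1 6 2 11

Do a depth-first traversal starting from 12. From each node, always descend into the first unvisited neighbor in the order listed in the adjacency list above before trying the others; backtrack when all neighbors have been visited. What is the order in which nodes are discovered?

12 → 11 → 5 → 7 → 2 → 1 → 10 → 4 → 0 → 3 → 9 → 6 → 13 → 8

Visit 12
12 → 11
11 → 5
5 → 7
7 → 2
2 → 1
1 → 10
10 → 4
4 → 0
0 → 3
3 → 9
9 → 6
6 → 13
0 → 8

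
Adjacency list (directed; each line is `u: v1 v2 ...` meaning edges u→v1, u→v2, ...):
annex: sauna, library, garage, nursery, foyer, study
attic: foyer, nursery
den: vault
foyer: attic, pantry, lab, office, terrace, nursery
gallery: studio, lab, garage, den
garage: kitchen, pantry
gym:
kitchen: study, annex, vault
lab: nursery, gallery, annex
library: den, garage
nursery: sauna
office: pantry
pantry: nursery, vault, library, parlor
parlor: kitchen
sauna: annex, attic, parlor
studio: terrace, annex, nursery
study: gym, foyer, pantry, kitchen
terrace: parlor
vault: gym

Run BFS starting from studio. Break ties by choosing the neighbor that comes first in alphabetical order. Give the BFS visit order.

Visit studio; enqueue annex, nursery, terrace → queue [annex, nursery, terrace]
Visit annex; enqueue foyer, garage, library, sauna, study → queue [nursery, terrace, foyer, garage, library, sauna, study]
Visit nursery → queue [terrace, foyer, garage, library, sauna, study]
Visit terrace; enqueue parlor → queue [foyer, garage, library, sauna, study, parlor]
Visit foyer; enqueue attic, lab, office, pantry → queue [garage, library, sauna, study, parlor, attic, lab, office, pantry]
Visit garage; enqueue kitchen → queue [library, sauna, study, parlor, attic, lab, office, pantry, kitchen]
Visit library; enqueue den → queue [sauna, study, parlor, attic, lab, office, pantry, kitchen, den]
Visit sauna → queue [study, parlor, attic, lab, office, pantry, kitchen, den]
Visit study; enqueue gym → queue [parlor, attic, lab, office, pantry, kitchen, den, gym]
Visit parlor → queue [attic, lab, office, pantry, kitchen, den, gym]
Visit attic → queue [lab, office, pantry, kitchen, den, gym]
Visit lab; enqueue gallery → queue [office, pantry, kitchen, den, gym, gallery]
Visit office → queue [pantry, kitchen, den, gym, gallery]
Visit pantry; enqueue vault → queue [kitchen, den, gym, gallery, vault]
Visit kitchen → queue [den, gym, gallery, vault]
Visit den → queue [gym, gallery, vault]
Visit gym → queue [gallery, vault]
Visit gallery → queue [vault]
Visit vault → queue []

studio → annex → nursery → terrace → foyer → garage → library → sauna → study → parlor → attic → lab → office → pantry → kitchen → den → gym → gallery → vault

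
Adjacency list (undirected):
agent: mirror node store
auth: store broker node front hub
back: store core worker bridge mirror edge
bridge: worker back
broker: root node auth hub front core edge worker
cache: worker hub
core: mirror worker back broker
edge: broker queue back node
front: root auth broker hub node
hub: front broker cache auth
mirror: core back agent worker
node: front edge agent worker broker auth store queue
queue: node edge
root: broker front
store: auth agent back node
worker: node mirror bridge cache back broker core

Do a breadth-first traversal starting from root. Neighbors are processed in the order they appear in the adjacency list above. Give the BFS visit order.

root broker front node auth hub core edge worker agent store queue cache mirror back bridge

Visit root; enqueue broker, front → queue [broker, front]
Visit broker; enqueue node, auth, hub, core, edge, worker → queue [front, node, auth, hub, core, edge, worker]
Visit front → queue [node, auth, hub, core, edge, worker]
Visit node; enqueue agent, store, queue → queue [auth, hub, core, edge, worker, agent, store, queue]
Visit auth → queue [hub, core, edge, worker, agent, store, queue]
Visit hub; enqueue cache → queue [core, edge, worker, agent, store, queue, cache]
Visit core; enqueue mirror, back → queue [edge, worker, agent, store, queue, cache, mirror, back]
Visit edge → queue [worker, agent, store, queue, cache, mirror, back]
Visit worker; enqueue bridge → queue [agent, store, queue, cache, mirror, back, bridge]
Visit agent → queue [store, queue, cache, mirror, back, bridge]
Visit store → queue [queue, cache, mirror, back, bridge]
Visit queue → queue [cache, mirror, back, bridge]
Visit cache → queue [mirror, back, bridge]
Visit mirror → queue [back, bridge]
Visit back → queue [bridge]
Visit bridge → queue []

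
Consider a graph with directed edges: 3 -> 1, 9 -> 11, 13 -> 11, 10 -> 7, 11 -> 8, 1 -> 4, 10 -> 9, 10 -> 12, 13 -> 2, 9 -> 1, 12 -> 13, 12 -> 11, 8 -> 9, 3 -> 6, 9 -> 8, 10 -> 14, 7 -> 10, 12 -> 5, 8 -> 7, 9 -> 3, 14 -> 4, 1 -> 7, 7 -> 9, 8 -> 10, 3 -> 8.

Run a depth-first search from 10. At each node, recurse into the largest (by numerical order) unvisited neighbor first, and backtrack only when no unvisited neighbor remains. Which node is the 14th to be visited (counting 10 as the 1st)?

5

Visit 10
10 → 14
14 → 4
10 → 12
12 → 13
13 → 11
11 → 8
8 → 9
9 → 3
3 → 6
3 → 1
1 → 7
13 → 2
12 → 5

Visit order: 10, 14, 4, 12, 13, 11, 8, 9, 3, 6, 1, 7, 2, 5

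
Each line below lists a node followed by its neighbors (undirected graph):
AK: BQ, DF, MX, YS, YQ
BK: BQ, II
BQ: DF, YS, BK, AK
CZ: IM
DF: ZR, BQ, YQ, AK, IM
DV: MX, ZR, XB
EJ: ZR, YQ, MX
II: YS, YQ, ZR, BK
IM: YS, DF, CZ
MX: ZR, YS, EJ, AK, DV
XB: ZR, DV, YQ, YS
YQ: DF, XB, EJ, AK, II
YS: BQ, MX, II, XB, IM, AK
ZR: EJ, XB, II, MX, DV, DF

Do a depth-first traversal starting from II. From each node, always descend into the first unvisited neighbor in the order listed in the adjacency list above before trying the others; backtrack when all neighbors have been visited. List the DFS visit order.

II, YS, BQ, DF, ZR, EJ, YQ, XB, DV, MX, AK, IM, CZ, BK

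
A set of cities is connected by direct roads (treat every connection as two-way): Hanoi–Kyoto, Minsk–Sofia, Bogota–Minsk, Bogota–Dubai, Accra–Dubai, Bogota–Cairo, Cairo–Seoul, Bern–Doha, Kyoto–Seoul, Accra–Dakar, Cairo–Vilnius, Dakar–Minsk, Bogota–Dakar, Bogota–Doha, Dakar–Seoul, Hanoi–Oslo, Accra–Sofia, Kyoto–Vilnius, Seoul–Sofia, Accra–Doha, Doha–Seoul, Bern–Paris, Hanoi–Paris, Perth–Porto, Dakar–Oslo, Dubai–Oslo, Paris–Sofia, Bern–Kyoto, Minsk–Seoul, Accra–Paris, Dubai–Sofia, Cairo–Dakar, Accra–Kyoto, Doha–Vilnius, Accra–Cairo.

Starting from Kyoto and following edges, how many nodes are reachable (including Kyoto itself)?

BFS from Kyoto visits: Kyoto, Vilnius, Seoul, Hanoi, Bern, Accra, Doha, Cairo, Sofia, Minsk, Dakar, Paris, Oslo, Dubai, Bogota
Reachable nodes: 15 of 17 total.

15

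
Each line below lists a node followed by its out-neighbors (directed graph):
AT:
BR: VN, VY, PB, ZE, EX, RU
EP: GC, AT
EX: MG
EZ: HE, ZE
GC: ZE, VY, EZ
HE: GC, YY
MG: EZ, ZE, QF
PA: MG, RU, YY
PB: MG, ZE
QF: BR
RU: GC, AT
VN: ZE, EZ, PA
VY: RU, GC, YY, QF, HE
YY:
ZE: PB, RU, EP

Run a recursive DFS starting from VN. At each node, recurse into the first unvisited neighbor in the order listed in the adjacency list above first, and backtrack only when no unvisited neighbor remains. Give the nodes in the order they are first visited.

VN → ZE → PB → MG → EZ → HE → GC → VY → RU → AT → YY → QF → BR → EX → EP → PA

Visit VN
VN → ZE
ZE → PB
PB → MG
MG → EZ
EZ → HE
HE → GC
GC → VY
VY → RU
RU → AT
VY → YY
VY → QF
QF → BR
BR → EX
ZE → EP
VN → PA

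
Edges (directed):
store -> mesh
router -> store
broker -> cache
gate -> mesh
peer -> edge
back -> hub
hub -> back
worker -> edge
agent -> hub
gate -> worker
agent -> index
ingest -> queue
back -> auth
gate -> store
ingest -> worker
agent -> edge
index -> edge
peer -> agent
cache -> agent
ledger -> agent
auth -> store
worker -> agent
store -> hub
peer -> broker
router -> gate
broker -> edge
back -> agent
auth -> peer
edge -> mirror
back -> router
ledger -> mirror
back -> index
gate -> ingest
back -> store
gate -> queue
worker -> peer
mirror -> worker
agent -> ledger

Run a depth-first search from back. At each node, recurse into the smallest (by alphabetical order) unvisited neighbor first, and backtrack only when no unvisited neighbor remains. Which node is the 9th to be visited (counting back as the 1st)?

hub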